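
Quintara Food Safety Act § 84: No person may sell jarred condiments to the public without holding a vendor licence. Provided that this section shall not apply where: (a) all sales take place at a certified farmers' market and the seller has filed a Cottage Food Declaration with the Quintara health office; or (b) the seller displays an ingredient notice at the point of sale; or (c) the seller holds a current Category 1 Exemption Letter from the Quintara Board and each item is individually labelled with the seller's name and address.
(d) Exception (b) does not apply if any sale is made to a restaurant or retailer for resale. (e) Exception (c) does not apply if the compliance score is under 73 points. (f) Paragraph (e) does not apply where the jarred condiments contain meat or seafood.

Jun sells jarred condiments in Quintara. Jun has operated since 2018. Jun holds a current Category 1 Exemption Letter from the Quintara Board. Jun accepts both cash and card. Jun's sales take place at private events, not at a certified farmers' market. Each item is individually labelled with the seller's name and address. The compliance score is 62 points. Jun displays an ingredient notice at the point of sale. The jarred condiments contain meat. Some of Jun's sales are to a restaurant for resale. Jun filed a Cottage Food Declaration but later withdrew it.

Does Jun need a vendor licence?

No — exception (c) applies; Jun is not required to hold a vendor licence.

Exception (a) requires that all sales take place at a certified farmers' market; but sales are at private events, not a certified farmers' market, so (a) is unavailable.
Exception (b): an ingredient notice is displayed — every condition holds. Turning to paragraph (d): (d) is triggered — some sales are to a restaurant for resale. Exception (b) does not apply.
Exception (c)'s conditions are all satisfied: a current Category 1 Exemption Letter is held; items are individually labelled. Considering the limiting provisions: (e) applies (the compliance score is 62 points, under the 73 points limit), but yields to (f): (f) operates against (e): the jarred condiments contain meat. So (c) applies.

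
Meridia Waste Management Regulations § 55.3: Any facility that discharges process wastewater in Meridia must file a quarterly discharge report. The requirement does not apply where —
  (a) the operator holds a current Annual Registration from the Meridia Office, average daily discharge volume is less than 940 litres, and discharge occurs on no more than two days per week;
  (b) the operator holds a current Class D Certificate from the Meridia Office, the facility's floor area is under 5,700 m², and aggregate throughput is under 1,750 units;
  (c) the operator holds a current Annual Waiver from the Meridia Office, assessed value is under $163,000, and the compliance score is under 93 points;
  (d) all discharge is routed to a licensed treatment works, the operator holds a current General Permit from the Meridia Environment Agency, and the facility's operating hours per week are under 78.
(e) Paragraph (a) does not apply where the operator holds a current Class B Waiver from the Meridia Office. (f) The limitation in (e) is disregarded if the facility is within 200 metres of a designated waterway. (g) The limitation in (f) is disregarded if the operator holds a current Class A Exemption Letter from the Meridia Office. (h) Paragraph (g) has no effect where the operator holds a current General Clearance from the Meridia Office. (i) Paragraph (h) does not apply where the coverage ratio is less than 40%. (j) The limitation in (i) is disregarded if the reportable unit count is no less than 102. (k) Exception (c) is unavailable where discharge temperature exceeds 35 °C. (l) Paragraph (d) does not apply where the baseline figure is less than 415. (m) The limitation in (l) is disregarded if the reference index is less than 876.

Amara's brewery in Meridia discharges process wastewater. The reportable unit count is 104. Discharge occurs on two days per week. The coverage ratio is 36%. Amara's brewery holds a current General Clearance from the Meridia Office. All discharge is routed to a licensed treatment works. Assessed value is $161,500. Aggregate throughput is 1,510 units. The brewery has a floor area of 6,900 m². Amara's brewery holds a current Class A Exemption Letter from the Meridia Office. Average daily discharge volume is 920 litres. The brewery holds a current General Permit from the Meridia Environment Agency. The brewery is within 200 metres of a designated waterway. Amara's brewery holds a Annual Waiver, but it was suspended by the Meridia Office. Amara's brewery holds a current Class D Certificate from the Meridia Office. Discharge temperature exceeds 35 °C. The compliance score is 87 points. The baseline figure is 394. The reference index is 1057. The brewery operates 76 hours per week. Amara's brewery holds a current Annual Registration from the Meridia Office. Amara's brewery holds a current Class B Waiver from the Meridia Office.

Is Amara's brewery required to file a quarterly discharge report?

Exception (a): a current Annual Registration is held; average daily discharge volume is 920 litres, less than the 940 litres limit; discharge occurs on no more than two days per week — every condition holds. Under paragraphs (e)–(j): (e) would limit (a) — a current Class B Waiver is held — but (f) sets (e) aside: (f) operates — the brewery is within 200 m of a designated waterway. (g) would limit (f) — a current Class A Exemption Letter is held — but (h) sets (g) aside: (h) operates against (g): a current General Clearance is held. (i) would limit (h) — the coverage ratio is 36%, less than the 40% limit — but (j) sets (i) aside: (j) is triggered — the reportable unit count is 104, meeting the 102 threshold. (a) remains available.
Exception (b) does not apply: the facility's floor area is 6,900 m², not under 5,700 m².
Exception (c) fails — the Annual Waiver is not current.
All of (d)'s requirements are met (discharge is routed to a licensed treatment works; a current General Permit is held; the facility's operating hours per week are 76, under the 78 limit). But applying paragraphs (l)–(m): (l) is triggered — the baseline figure is 394, less than the 415 limit. (m) is not triggered (the reference index is 1,057, not less than 876), so (l) stands. So (d) is unavailable.

No — exception (a) applies; Amara's brewery is not required to file a quarterly discharge report.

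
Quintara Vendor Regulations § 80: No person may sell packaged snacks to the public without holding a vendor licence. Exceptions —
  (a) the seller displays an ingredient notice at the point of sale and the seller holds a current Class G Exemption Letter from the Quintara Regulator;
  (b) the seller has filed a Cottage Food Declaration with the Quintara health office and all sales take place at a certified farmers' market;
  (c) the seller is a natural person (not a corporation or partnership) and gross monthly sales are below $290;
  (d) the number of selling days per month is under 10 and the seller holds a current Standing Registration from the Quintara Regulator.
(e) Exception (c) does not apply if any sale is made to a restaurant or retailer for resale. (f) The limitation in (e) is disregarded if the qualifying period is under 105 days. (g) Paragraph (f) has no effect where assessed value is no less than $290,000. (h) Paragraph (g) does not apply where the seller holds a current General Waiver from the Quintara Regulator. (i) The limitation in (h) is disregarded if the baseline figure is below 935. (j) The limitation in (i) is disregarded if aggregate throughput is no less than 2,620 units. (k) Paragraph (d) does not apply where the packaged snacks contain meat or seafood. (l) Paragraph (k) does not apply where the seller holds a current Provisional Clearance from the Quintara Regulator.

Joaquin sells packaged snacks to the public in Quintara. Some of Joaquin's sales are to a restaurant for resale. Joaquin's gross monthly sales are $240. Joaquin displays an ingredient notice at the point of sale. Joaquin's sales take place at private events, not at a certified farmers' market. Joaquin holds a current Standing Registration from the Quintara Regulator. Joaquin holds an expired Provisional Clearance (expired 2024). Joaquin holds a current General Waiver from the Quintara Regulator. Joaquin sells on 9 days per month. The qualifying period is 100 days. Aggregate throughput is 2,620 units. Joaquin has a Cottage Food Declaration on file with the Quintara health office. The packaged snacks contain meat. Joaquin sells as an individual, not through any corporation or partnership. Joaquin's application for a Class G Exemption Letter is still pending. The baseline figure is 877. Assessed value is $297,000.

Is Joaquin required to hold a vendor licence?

No — exception (c) applies; Joaquin is not required to hold a vendor licence.

Exception (a) requires that the seller holds a current Class G Exemption Letter from the Quintara Regulator; but the Class G Exemption Letter is not current, so (a) is unavailable.
Exception (b) does not apply: sales are at private events, not a certified farmers' market.
All of (c)'s requirements are met (the seller is a natural person; gross monthly sales are $240, below the $290 limit). Considering the limiting provisions: (e) would limit (c) — some sales are to a restaurant for resale — but (f) sets (e) aside: (f) operates against (e): the qualifying period is 100 days, under the 105 days limit. (g) would limit (f) — assessed value is $297,000, meeting the $290,000 threshold — but (h) sets (g) aside: (h) operates against (g): a current General Waiver is held. (i) would limit (h) — the baseline figure is 877, below the 935 limit — but (j) sets (i) aside: (j) is engaged — aggregate throughput is 2,620 units, meeting the 2,620 units threshold. So (c) applies.
Exception (d) is satisfied on its face — the number of selling days per month is 9, under the 10 limit; a current Standing Registration is held. But applying paragraphs (k)–(l): (k) operates against (d): the packaged snacks contain meat. (l) is not triggered (the Provisional Clearance is not current), so (k) stands. So (d) is unavailable.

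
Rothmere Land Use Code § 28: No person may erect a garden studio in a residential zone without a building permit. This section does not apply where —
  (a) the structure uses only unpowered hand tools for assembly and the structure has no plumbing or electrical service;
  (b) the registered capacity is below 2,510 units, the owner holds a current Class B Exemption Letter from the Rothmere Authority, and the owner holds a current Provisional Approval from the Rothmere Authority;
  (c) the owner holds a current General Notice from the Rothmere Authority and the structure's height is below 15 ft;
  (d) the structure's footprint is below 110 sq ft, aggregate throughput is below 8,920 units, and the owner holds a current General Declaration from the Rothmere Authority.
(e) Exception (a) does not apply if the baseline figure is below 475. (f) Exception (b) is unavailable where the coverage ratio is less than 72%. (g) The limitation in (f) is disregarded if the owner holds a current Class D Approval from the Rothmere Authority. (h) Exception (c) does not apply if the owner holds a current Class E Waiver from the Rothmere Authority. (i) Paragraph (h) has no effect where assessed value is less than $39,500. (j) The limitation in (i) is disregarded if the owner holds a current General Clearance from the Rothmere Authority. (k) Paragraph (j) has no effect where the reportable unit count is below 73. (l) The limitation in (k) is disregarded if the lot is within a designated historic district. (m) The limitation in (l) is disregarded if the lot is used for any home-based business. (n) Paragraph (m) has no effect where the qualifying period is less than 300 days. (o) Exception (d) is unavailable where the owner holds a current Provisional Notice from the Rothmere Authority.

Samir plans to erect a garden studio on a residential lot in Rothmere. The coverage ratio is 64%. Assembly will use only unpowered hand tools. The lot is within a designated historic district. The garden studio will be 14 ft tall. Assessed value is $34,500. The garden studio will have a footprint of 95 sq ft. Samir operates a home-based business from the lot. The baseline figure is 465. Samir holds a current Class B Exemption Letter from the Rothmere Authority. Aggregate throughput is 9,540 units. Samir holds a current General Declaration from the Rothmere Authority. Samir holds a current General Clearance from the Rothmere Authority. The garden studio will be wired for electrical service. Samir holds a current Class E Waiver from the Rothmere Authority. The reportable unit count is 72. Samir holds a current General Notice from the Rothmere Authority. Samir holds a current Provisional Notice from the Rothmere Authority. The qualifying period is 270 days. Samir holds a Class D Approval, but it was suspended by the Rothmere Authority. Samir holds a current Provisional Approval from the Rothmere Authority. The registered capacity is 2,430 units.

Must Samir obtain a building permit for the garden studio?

Yes — Samir must obtain a building permit.

Exception (a) fails — electrical service is planned.
Exception (b): the registered capacity is 2,430 units, below the 2,510 units limit; a current Class B Exemption Letter is held; a current Provisional Approval is held — every condition holds. But: (f) operates against (b): the coverage ratio is 64%, less than the 72% limit. (g), which would lift (f), does not operate here — no current Class D Approval is held. Exception (b) does not apply.
All of (c)'s requirements are met (a current General Notice is held; the structure's height is 14 ft, below the 15 ft limit). But applying paragraphs (h)–(n): (h) operates against (c): a current Class E Waiver is held. (i) is engaged (assessed value is $34,500, less than the $39,500 limit), but is set aside by (j): (j) operates against (i): a current General Clearance is held. (k) applies (the reportable unit count is 72, below the 73 limit), but is overridden by (l): (l) operates against (k): the lot is in a historic district. (m) is triggered (a home-based business operates on the lot), but yields to (n): (n) operates against (m): the qualifying period is 270 days, less than the 300 days limit. (c) is therefore removed.
Exception (d) requires that aggregate throughput is below 8,920 units; but aggregate throughput is 9,540 units, not below 8,920 units, so (d) is unavailable.
No exception applies. The general rule governs.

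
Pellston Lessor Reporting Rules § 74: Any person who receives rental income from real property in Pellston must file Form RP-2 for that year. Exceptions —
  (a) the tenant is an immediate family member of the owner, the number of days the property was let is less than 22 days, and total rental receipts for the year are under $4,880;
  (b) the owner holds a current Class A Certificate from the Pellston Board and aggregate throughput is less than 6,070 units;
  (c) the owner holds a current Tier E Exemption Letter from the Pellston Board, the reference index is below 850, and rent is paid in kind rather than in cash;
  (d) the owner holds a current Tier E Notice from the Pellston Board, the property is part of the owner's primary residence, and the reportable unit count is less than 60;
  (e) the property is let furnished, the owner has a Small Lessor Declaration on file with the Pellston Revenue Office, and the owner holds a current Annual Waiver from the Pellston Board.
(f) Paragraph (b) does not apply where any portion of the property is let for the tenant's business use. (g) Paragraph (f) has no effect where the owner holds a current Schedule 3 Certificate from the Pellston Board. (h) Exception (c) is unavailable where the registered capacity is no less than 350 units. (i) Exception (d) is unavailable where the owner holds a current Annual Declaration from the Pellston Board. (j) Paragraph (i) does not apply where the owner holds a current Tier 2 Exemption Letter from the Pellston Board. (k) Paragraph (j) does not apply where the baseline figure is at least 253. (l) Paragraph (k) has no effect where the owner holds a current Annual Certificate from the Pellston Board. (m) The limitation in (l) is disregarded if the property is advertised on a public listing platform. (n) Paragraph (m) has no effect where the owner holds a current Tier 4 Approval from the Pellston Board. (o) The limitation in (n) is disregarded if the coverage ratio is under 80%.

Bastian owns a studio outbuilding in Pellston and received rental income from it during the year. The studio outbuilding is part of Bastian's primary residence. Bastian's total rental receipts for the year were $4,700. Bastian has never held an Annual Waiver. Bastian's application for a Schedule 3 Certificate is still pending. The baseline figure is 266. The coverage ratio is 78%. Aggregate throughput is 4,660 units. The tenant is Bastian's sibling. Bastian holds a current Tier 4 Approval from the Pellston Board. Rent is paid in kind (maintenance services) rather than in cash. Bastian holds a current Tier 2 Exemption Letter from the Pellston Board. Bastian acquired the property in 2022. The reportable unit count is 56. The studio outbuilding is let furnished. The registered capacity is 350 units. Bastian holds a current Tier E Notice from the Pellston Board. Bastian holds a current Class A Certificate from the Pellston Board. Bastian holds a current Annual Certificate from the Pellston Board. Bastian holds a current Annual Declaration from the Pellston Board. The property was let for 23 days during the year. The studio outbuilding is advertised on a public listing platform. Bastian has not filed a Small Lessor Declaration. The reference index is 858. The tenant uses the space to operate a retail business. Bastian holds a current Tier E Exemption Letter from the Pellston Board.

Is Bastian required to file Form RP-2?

Yes — Bastian must file Form RP-2.

Exception (a) fails — the number of days the property was let is 23 days, not less than 22 days.
Exception (b) is satisfied on its face — a current Class A Certificate is held; aggregate throughput is 4,660 units, less than the 6,070 units limit. But applying paragraphs (f)–(g): (f) operates against (b): the space is let for business use. (g), which would lift (f), is not engaged — no current Schedule 3 Certificate is held. Exception (b) does not apply.
Exception (c) fails — the reference index is 858, not below 850.
Exception (d) is satisfied on its face — a current Tier E Notice is held; the studio outbuilding is part of the primary residence; the reportable unit count is 56, less than the 60 limit. Turning to paragraphs (i)–(o): (i) applies — a current Annual Declaration is held. (j) would limit (i) — a current Tier 2 Exemption Letter is held — but (k) sets (j) aside: (k) operates against (j): the baseline figure is 266, meeting the 253 threshold. (l) applies (a current Annual Certificate is held), but is set aside by (m): (m) operates against (l): the property is publicly advertised. (n) would limit (m) — a current Tier 4 Approval is held — but (o) sets (n) aside: (o) is triggered — the coverage ratio is 78%, under the 80% limit. Exception (d) does not apply.
Exception (e) requires that the owner has a Small Lessor Declaration on file with the Pellston Revenue Office; but no Small Lessor Declaration is on file, so (e) is unavailable.
Every exception is unavailable, so the rule governs.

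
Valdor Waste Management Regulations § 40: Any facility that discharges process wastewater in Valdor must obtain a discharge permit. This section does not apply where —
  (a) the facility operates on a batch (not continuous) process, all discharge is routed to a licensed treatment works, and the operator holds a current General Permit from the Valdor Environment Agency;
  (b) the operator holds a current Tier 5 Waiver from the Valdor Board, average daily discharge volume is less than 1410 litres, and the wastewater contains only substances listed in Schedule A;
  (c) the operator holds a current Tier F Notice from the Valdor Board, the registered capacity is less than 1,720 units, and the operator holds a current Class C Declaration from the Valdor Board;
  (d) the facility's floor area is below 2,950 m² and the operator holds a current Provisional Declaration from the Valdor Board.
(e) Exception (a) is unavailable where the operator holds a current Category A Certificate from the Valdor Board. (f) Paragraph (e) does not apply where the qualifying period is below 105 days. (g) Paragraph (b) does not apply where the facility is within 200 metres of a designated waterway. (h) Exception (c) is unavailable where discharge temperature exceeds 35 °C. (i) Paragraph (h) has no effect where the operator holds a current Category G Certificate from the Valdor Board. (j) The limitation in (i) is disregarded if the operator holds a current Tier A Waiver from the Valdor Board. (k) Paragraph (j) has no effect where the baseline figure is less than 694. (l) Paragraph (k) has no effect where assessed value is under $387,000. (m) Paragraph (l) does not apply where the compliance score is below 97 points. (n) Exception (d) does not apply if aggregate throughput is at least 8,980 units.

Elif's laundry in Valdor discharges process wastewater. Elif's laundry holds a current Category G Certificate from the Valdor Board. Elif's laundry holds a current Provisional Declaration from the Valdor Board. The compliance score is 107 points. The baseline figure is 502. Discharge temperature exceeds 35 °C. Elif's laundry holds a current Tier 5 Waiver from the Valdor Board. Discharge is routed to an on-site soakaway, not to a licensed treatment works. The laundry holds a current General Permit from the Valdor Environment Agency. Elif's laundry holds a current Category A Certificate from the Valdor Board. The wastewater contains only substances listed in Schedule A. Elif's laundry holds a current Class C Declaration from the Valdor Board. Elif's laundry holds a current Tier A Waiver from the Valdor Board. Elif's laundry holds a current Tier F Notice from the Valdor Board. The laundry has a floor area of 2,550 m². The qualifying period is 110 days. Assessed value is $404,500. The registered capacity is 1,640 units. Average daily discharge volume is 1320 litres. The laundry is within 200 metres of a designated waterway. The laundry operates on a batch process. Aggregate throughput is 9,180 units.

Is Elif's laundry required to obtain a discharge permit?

No — exception (c) applies; Elif's laundry is not required to obtain a discharge permit.

Exception (a) does not apply: discharge is not routed to a licensed treatment works.
All of (b)'s requirements are met (a current Tier 5 Waiver is held; average daily discharge volume is 1320 litres, less than the 1410 litres limit; the wastewater is Schedule-A-only). However, paragraph (g) must be considered: (g) is engaged — the laundry is within 200 m of a designated waterway. So (b) is unavailable.
Exception (c) is satisfied on its face — a current Tier F Notice is held; the registered capacity is 1,640 units, less than the 1,720 units limit; a current Class C Declaration is held. Applying paragraphs (h)–(m): (h) would limit (c) — discharge temperature exceeds 35 °C — but (i) sets (h) aside: (i) operates against (h): a current Category G Certificate is held. (j) applies (a current Tier A Waiver is held), but is set aside by (k): (k) operates against (j): the baseline figure is 502, less than the 694 limit. (l) is inapplicable (assessed value is $404,500, not under $387,000), so (k) stands. So (c) applies.
Exception (d): the facility's floor area is 2,550 m², below the 2,950 m² limit; a current Provisional Declaration is held — every condition holds. But applying paragraph (n): (n) is engaged — aggregate throughput is 9,180 units, meeting the 8,980 units threshold. So (d) is unavailable.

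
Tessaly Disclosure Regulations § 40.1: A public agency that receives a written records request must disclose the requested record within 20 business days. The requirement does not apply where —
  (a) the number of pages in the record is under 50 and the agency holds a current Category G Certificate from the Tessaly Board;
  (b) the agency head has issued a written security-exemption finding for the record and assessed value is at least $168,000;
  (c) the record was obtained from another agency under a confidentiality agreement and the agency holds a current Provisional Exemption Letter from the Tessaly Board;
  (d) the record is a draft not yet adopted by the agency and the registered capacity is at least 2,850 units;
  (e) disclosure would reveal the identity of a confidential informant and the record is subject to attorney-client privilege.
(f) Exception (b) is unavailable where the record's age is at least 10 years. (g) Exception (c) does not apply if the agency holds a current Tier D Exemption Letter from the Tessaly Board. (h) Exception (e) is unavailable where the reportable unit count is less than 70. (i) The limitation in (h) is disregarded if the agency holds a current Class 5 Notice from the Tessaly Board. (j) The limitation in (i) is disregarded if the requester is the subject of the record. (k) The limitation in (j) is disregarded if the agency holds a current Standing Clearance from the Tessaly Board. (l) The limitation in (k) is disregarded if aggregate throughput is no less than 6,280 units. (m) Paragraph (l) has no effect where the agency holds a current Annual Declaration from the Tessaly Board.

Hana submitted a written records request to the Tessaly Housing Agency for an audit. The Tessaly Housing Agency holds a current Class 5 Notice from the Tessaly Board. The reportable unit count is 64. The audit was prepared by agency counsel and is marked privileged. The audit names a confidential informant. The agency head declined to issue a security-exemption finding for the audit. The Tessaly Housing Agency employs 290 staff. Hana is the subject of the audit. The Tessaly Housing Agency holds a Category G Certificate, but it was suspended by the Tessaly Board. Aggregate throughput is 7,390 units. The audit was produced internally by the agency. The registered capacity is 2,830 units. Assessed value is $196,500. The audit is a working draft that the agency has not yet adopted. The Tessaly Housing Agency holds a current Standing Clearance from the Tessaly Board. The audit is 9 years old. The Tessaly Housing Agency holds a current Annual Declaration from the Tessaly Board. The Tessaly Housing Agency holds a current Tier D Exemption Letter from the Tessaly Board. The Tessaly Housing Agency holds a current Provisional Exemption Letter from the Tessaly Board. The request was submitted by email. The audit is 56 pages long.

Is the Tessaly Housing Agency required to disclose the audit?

No — exception (e) applies; the Tessaly Housing Agency is not required to disclose the audit.

Exception (a) does not apply: the number of pages in the record is 56, not under 50.
Exception (b) requires that the agency head has issued a written security-exemption finding for the record; but the agency head declined to issue a security-exemption finding, so (b) is unavailable.
Exception (c) does not apply: the audit was produced internally.
Exception (d) fails — the registered capacity is 2,830 units, short of 2,850 units.
All of (e)'s requirements are met (the audit names a confidential informant; the audit is privileged). Under paragraphs (h)–(m): (h) applies (the reportable unit count is 64, less than the 70 limit), but yields to (i): (i) operates — a current Class 5 Notice is held. (j) applies (Hana is the subject of the audit), but is itself disapplied by (k): (k) operates against (j): a current Standing Clearance is held. (l) would limit (k) — aggregate throughput is 7,390 units, meeting the 6,280 units threshold — but (m) sets (l) aside: (m) operates against (l): a current Annual Declaration is held. (e) remains available.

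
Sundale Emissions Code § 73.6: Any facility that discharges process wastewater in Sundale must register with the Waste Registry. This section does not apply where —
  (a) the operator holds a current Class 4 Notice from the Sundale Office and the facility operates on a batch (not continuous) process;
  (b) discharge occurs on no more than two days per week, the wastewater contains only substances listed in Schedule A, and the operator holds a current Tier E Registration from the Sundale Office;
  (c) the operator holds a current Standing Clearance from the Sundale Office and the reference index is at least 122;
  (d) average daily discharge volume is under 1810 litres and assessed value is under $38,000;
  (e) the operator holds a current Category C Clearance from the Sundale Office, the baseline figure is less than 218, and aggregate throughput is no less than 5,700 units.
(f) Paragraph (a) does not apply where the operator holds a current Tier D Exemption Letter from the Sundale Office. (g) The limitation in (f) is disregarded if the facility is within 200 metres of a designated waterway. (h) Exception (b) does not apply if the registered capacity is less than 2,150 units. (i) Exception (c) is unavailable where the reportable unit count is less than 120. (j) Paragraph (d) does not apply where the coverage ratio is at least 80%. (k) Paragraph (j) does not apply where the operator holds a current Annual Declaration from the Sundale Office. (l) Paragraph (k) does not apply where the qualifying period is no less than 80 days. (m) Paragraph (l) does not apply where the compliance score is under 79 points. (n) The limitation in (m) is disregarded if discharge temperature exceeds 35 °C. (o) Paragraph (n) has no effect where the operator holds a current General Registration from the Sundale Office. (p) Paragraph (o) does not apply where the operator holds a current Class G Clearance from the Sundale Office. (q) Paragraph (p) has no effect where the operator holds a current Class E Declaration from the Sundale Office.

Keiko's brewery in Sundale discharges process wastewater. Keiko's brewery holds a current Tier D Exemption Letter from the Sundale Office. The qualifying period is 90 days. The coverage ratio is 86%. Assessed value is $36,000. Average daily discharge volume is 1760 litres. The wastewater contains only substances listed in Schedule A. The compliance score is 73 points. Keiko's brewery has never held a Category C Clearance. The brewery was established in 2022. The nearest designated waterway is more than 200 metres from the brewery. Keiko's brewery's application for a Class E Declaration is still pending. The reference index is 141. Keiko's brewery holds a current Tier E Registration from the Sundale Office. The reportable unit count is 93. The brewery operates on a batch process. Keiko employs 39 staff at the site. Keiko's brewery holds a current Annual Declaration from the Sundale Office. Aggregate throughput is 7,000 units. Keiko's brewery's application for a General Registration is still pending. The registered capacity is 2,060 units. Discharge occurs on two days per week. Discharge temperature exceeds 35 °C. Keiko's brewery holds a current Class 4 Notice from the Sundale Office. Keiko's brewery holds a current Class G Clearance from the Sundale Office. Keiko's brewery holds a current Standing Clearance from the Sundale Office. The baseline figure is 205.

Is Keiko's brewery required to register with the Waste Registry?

Exception (a)'s conditions are all satisfied: a current Class 4 Notice is held; the facility operates on a batch process. Turning to paragraphs (f)–(g): (f) is triggered — a current Tier D Exemption Letter is held. (g) is not triggered (the brewery is more than 200 m from any designated waterway), so (f) stands. (a) is therefore removed.
Exception (b) is satisfied on its face — discharge occurs on no more than two days per week; the wastewater is Schedule-A-only; a current Tier E Registration is held. But: (h) applies — the registered capacity is 2,060 units, less than the 2,150 units limit. Exception (b) does not apply.
Exception (c)'s conditions are all satisfied: a current Standing Clearance is held; the reference index is 141, meeting the 122 threshold. But: (i) operates against (c): the reportable unit count is 93, less than the 120 limit. Exception (c) does not apply.
Exception (d) is satisfied on its face — average daily discharge volume is 1760 litres, under the 1810 litres limit; assessed value is $36,000, under the $38,000 limit. Turning to paragraphs (j)–(q): (j) is triggered — the coverage ratio is 86%, meeting the 80% threshold. (k) would limit (j) — a current Annual Declaration is held — but (l) sets (k) aside: (l) operates against (k): the qualifying period is 90 days, meeting the 80 days threshold. (m) is triggered (the compliance score is 73 points, under the 79 points limit), but is set aside by (n): (n) is engaged — discharge temperature exceeds 35 °C. (o) is not engaged (the General Registration is not current), so (n) stands. Exception (d) does not apply.
Exception (e) does not apply: there is no Category C Clearance in force.
No exception displaces § 73.6.

Yes — Keiko's brewery must register with the Waste Registry.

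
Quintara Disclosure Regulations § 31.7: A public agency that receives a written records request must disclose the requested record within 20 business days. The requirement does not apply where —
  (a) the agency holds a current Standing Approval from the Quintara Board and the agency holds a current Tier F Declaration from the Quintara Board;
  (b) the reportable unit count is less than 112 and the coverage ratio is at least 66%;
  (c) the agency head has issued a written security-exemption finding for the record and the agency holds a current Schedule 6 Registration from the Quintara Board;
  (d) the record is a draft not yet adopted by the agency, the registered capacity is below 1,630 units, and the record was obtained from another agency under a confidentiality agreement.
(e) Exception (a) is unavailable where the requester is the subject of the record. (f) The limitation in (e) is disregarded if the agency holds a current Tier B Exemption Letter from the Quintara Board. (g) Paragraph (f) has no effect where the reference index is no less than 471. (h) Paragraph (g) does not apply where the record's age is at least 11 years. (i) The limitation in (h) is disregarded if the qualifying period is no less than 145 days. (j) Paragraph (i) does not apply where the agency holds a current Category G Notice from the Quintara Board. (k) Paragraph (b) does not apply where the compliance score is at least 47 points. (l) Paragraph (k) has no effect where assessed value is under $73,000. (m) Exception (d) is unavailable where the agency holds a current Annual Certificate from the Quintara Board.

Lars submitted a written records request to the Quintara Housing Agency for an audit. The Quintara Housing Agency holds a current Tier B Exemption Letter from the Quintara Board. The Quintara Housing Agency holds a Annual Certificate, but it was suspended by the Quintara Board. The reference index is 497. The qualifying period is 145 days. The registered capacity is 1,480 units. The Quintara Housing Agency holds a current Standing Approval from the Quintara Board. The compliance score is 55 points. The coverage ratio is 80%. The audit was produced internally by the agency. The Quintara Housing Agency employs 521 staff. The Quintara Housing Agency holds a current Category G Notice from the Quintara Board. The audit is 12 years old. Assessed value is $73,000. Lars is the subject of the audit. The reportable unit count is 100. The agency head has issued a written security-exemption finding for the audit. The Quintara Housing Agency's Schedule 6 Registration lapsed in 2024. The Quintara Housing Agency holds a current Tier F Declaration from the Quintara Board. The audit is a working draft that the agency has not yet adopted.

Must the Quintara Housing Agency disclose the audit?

No — exception (a) applies; the Quintara Housing Agency is not required to disclose the audit.

All of (a)'s requirements are met (a current Standing Approval is held; a current Tier F Declaration is held). Under paragraphs (e)–(j): (e) operates (Lars is the subject of the audit), but yields to (f): (f) operates against (e): a current Tier B Exemption Letter is held. (g) operates (the reference index is 497, meeting the 471 threshold), but yields to (h): (h) operates against (g): the record's age is 12 years, meeting the 11 years threshold. (i) would limit (h) — the qualifying period is 145 days, meeting the 145 days threshold — but (j) sets (i) aside: (j) operates — a current Category G Notice is held. So (a) applies.
Exception (b): the reportable unit count is 100, less than the 112 limit; the coverage ratio is 80%, meeting the 66% threshold — every condition holds. But applying paragraphs (k)–(l): (k) operates against (b): the compliance score is 55 points, meeting the 47 points threshold. (l), which would lift (k), is inapplicable — assessed value is $73,000, not under $73,000. Exception (b) does not apply.
Exception (c) does not apply: the Schedule 6 Registration is not current.
Exception (d) requires that the record was obtained from another agency under a confidentiality agreement; but the audit was produced internally, so (d) is unavailable.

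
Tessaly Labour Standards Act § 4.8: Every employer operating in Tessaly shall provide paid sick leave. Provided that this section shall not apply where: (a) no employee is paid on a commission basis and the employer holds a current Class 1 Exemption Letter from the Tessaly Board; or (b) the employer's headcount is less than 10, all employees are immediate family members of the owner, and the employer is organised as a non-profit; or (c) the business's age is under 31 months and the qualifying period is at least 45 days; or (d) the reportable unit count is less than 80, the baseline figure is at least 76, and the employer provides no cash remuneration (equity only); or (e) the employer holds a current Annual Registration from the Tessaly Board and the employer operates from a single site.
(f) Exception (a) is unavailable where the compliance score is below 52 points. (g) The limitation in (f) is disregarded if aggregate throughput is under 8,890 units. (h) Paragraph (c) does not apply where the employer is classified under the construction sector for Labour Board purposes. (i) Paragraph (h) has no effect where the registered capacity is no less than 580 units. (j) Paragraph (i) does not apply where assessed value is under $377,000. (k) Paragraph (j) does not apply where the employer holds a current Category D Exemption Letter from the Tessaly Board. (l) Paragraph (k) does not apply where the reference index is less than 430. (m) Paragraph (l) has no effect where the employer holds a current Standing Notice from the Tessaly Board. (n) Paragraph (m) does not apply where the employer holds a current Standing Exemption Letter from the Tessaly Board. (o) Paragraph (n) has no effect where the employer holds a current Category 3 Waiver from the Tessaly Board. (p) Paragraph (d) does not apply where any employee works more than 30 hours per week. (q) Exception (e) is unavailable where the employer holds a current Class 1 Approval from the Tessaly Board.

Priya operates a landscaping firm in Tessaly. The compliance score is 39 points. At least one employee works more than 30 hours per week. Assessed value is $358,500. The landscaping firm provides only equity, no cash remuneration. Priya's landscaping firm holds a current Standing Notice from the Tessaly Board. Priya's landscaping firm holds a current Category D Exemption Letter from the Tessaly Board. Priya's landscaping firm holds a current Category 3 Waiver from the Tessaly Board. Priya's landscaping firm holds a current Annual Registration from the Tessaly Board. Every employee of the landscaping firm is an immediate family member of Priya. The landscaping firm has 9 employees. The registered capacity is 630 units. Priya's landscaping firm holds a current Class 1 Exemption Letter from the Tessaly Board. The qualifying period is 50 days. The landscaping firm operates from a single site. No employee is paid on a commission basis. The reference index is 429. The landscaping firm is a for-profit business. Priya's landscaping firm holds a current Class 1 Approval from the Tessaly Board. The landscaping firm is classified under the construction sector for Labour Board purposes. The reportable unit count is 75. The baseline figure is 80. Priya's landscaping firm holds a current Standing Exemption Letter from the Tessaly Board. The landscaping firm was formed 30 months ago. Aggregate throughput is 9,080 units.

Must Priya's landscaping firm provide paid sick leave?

Exception (a) is satisfied on its face — no employee is paid on commission; a current Class 1 Exemption Letter is held. But applying paragraphs (f)–(g): (f) is triggered — the compliance score is 39 points, below the 52 points limit. (g) does not operate here (aggregate throughput is 9,080 units, not under 8,890 units), so (f) stands. So (a) is unavailable.
Exception (b) requires that the employer is organised as a non-profit; but the employer is for-profit, so (b) is unavailable.
All of (c)'s requirements are met (the business's age is 30 months, under the 31 months limit; the qualifying period is 50 days, meeting the 45 days threshold). Considering the limiting provisions: (h) would limit (c) — the landscaping firm is classified under the construction sector — but (i) sets (h) aside: (i) operates — the registered capacity is 630 units, meeting the 580 units threshold. (j) would limit (i) — assessed value is $358,500, under the $377,000 limit — but (k) sets (j) aside: (k) operates against (j): a current Category D Exemption Letter is held. (l) operates (the reference index is 429, less than the 430 limit), but is displaced by (m): (m) applies — a current Standing Notice is held. (n) would limit (m) — a current Standing Exemption Letter is held — but (o) sets (n) aside: (o) operates against (n): a current Category 3 Waiver is held. Exception (c) stands.
All of (d)'s requirements are met (the reportable unit count is 75, less than the 80 limit; the baseline figure is 80, meeting the 76 threshold; remuneration is equity-only). However, paragraph (p) must be considered: (p) operates — at least one employee exceeds 30 hours/week. So (d) is unavailable.
All of (e)'s requirements are met (a current Annual Registration is held; the employer operates from a single site). However, paragraph (q) must be considered: (q) operates — a current Class 1 Approval is held. (e) is therefore removed.

No — exception (c) applies; Priya's landscaping firm is not required to provide paid sick leave.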